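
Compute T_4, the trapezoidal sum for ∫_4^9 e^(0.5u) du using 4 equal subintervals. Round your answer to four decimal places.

170.6009

Δu = (9 − 4)/4 = 1.25.
f(4) ≈ 7.3891, f(5.25) ≈ 13.8046, f(6.5) ≈ 25.7903, f(7.75) ≈ 48.1827, f(9) ≈ 90.0171.
T_4 = (Δu/2)·[f(u_0) + 2f(u_1) + 2f(u_2) + 2f(u_3) + f(u_4)].
Sum ≈ 170.6009.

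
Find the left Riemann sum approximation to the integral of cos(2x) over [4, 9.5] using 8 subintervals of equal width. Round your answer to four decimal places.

-0.7413

Δx = (9.5 − 4)/8 = 0.6875.
Left endpoints: 4, 4.6875, 5.375, 6.0625, 6.75, 7.4375, 8.125, 8.8125.
f(4) ≈ -0.1455, f(4.6875) ≈ -0.9988, f(5.375) ≈ -0.2431, f(6.0625) ≈ 0.9042, f(6.75) ≈ 0.5949, f(7.4375) ≈ -0.6727, f(8.125) ≈ -0.8567, f(8.8125) ≈ 0.3394.
Sum = Δx · [f(4) + f(4.6875) + f(5.375) + ...].
Sum ≈ -0.7413.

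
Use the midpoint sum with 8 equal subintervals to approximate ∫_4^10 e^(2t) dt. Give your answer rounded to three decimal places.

Δt = (10 − 4)/8 = 0.75.
Midpoints: 4.375, 5.125, 5.875, 6.625, 7.375, 8.125, 8.875, 9.625.
f(4.375) ≈ 6310.688, f(5.125) ≈ 28282.542, f(5.875) ≈ 126753.559, f(6.625) ≈ 568070.040, f(7.375) ≈ 2545913.290, f(8.125) ≈ 11409991.764, f(8.875) ≈ 51136035.381, f(9.625) ≈ 229175810.866.
Sum = Δt · [f(4.375) + f(5.125) + f(5.875) + ...].
Sum ≈ 221247876.097.

221247876.097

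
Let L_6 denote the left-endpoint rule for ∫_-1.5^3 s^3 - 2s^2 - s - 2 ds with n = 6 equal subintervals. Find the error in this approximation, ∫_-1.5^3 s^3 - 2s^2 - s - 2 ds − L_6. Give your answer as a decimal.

4.53515625

Exact integral: ∫_-1.5^3 f(s) ds = -13.640625.
L_6 = -18.17578125.
Error = -13.640625 − (-18.17578125) = 4.53515625.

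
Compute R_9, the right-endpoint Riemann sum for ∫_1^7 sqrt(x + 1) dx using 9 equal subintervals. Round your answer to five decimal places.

13.66420

Δx = (7 − 1)/9 = 2/3.
Right endpoints: 5/3, 7/3, 3, 11/3, 13/3, 5, 17/3, 19/3, 7.
f(5/3) ≈ 1.63299, f(7/3) ≈ 1.82574, f(3) ≈ 2.00000, f(11/3) ≈ 2.16025, f(13/3) ≈ 2.30940, f(5) ≈ 2.44949, f(17/3) ≈ 2.58199, f(19/3) ≈ 2.70801, f(7) ≈ 2.82843.
Sum = Δx · [f(5/3) + f(7/3) + f(3) + ...].
Sum ≈ 13.66420.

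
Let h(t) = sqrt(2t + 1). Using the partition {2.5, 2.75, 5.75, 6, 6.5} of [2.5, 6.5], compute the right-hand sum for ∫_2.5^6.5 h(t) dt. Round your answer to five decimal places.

14.01620

Subinterval widths: 0.25, 3, 0.25, 0.5.
Right endpoints: 2.75, 5.75, 6, 6.5.
h(2.75) ≈ 2.54951, h(5.75) ≈ 3.53553, h(6) ≈ 3.60555, h(6.5) ≈ 3.74166.
Sum = Σ Δt_i · h(t_i).
Sum ≈ 14.01620.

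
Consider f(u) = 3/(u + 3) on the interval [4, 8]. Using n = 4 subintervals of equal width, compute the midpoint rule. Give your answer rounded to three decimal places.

1.354

Δu = (8 − 4)/4 = 1.
Midpoints: 4.5, 5.5, 6.5, 7.5.
f(4.5) = 0.4, f(5.5) = 6/17, f(6.5) = 6/19, f(7.5) = 2/7.
Sum = Δu · [f(4.5) + f(5.5) + f(6.5) + f(7.5)].
Sum ≈ 1.354.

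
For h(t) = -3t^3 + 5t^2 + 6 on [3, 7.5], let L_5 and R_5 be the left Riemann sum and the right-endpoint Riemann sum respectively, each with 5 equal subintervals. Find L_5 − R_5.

853.5375

L_5 = -1226.07.
R_5 = -2079.6075.
L_5 − R_5 = 853.5375.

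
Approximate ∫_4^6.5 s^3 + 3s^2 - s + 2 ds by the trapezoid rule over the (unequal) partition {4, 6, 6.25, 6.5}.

608.87890625

Subinterval widths: 2, 0.25, 0.25.
f(4) = 110, f(6) = 320, f(6.25) = 357.078125, f(6.5) = 396.875.
On each subinterval the trapezoid contributes (Δs_i/2)·[f(s_{i-1}) + f(s_i)].
Sum = 608.87890625.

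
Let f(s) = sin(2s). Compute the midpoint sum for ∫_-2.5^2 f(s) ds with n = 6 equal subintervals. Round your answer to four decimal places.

0.5157

Δs = (2 − (-2.5))/6 = 0.75.
Midpoints: -2.125, -1.375, -0.625, 0.125, 0.875, 1.625.
f(-2.125) ≈ 0.8950, f(-1.375) ≈ -0.3817, f(-0.625) ≈ -0.9490, f(0.125) ≈ 0.2474, f(0.875) ≈ 0.9840, f(1.625) ≈ -0.1082.
Sum = Δs · [f(-2.125) + f(-1.375) + f(-0.625) + ...].
Sum ≈ 0.5157.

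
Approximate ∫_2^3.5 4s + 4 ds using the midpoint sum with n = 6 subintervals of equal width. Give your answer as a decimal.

Δs = (3.5 − 2)/6 = 0.25.
Midpoints: 2.125, 2.375, 2.625, 2.875, 3.125, 3.375.
f(2.125) = 12.5, f(2.375) = 13.5, f(2.625) = 14.5, f(2.875) = 15.5, f(3.125) = 16.5, f(3.375) = 17.5.
Sum = Δs · [f(2.125) + f(2.375) + f(2.625) + ...].
Sum = 22.5.

22.5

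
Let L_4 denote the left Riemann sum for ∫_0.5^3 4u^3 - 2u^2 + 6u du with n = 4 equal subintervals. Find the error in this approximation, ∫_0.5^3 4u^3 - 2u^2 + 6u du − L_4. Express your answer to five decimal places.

Exact integral: ∫_0.5^3 f(u) du ≈ 89.2708333.
L_4 = 59.55078125.
Error ≈ 89.2708333 − 59.55078125 ≈ 29.72005.

29.72005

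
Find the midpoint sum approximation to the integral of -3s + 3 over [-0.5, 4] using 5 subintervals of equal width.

Δs = (4 − (-0.5))/5 = 0.9.
Midpoints: -0.05, 0.85, 1.75, 2.65, 3.55.
f(-0.05) = 3.15, f(0.85) = 0.45, f(1.75) = -2.25, f(2.65) = -4.95, f(3.55) = -7.65.
Sum = Δs · [f(-0.05) + f(0.85) + f(1.75) + f(2.65) + f(3.55)].
Sum = -10.125.

-10.125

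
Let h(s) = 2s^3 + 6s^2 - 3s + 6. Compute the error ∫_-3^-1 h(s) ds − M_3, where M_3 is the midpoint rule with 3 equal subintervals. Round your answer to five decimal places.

Exact integral: ∫_-3^-1 h(s) ds = 36.
M_3 ≈ 36.4444444.
Error ≈ 36 − 36.4444444 ≈ -0.44444.

-0.44444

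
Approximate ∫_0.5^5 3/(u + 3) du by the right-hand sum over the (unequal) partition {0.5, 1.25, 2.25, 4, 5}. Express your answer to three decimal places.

2.226

Subinterval widths: 0.75, 1, 1.75, 1.
Right endpoints: 1.25, 2.25, 4, 5.
f(1.25) = 12/17, f(2.25) = 4/7, f(4) = 3/7, f(5) = 0.375.
Sum = Σ Δu_i · f(u_i).
Sum ≈ 2.226.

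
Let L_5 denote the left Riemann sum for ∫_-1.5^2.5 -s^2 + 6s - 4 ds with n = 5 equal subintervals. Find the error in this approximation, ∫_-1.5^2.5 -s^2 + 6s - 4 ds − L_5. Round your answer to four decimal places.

8.4267

Exact integral: ∫_-1.5^2.5 f(s) ds ≈ -10.333333.
L_5 = -18.76.
Error ≈ -10.333333 − (-18.76) ≈ 8.4267.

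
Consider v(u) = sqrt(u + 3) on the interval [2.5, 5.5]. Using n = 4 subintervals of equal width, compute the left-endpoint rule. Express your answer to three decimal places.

Δu = (5.5 − 2.5)/4 = 0.75.
Left endpoints: 2.5, 3.25, 4, 4.75.
v(2.5) ≈ 2.345, v(3.25) ≈ 2.500, v(4) ≈ 2.646, v(4.75) ≈ 2.784.
Sum = Δu · [v(2.5) + v(3.25) + v(4) + v(4.75)].
Sum ≈ 7.706.

7.706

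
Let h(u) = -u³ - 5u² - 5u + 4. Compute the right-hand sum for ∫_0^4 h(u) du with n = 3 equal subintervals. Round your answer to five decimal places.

Δu = (4 − 0)/3 = 4/3.
Right endpoints: 4/3, 8/3, 4.
h(4/3) = -376/27, h(8/3) = -1724/27, h(4) = -160.
Sum = Δu · [h(4/3) + h(8/3) + h(4)].
Sum ≈ -317.03704.

-317.03704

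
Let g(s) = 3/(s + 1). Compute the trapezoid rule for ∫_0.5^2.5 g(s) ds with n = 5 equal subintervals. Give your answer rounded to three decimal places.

Δs = (2.5 − 0.5)/5 = 0.4.
g(0.5) = 2, g(0.9) = 30/19, g(1.3) = 30/23, g(1.7) = 10/9, g(2.1) = 30/31, g(2.5) = 6/7.
T_5 = (Δs/2)·[g(s_0) + 2g(s_1) + ... + 2g(s_{4}) + g(s_5)].
Sum ≈ 2.556.

2.556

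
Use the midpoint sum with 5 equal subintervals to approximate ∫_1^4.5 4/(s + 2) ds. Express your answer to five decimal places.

Δs = (4.5 − 1)/5 = 0.7.
Midpoints: 1.35, 2.05, 2.75, 3.45, 4.15.
f(1.35) = 80/67, f(2.05) = 80/81, f(2.75) = 16/19, f(3.45) = 80/109, f(4.15) = 80/123.
Sum = Δs · [f(1.35) + f(2.05) + f(2.75) + f(3.45) + f(4.15)].
Sum ≈ 3.08570.

3.08570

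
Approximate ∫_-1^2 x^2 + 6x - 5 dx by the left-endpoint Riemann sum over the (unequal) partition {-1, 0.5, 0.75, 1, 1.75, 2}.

Subinterval widths: 1.5, 0.25, 0.25, 0.75, 0.25.
Left endpoints: -1, 0.5, 0.75, 1, 1.75.
f(-1) = -10, f(0.5) = -1.75, f(0.75) = 0.0625, f(1) = 2, f(1.75) = 8.5625.
Sum = Σ Δx_i · f(x_i).
Sum = -11.78125.

-11.78125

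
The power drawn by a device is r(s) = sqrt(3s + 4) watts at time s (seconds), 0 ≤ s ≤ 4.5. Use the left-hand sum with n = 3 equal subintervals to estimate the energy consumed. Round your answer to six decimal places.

Δs = (4.5 − 0)/3 = 1.5.
Left endpoints: 0, 1.5, 3.
r(0) ≈ 2.000000, r(1.5) ≈ 2.915476, r(3) ≈ 3.605551.
Sum = Δs · [r(0) + r(1.5) + r(3)].
Sum ≈ 12.781541.

12.781541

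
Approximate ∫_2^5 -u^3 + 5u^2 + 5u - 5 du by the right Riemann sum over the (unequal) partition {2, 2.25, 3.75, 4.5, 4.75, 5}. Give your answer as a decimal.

83.8515625

Subinterval widths: 0.25, 1.5, 0.75, 0.25, 0.25.
Right endpoints: 2.25, 3.75, 4.5, 4.75, 5.
f(2.25) = 20.171875, f(3.75) = 31.328125, f(4.5) = 27.625, f(4.75) = 24.390625, f(5) = 20.
Sum = Σ Δu_i · f(u_i).
Sum = 83.8515625.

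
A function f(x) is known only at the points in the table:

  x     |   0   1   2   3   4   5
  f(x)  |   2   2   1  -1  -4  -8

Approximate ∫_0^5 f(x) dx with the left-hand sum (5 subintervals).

Δx = 1.
Sum = 1·[2 + 2 + 1 + (-1) + (-4)] = 0.

0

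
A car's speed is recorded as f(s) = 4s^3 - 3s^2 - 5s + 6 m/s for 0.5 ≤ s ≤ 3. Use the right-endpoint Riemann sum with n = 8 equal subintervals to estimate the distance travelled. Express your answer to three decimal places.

58.662

Δs = (3 − 0.5)/8 = 0.3125.
Right endpoints: 0.8125, 1.125, 1.4375, 1.75, 2.0625, 2.375, 2.6875, 3.
f(0.8125) = 2153/1024, f(1.125) = 2.2734375, f(1.4375) = 4603/1024, f(1.75) = 9.5, f(2.0625) = 18453/1024, f(2.375) = 30.7890625, f(2.6875) = 49703/1024, f(3) = 72.
Sum = Δs · [f(0.8125) + f(1.125) + f(1.4375) + ...].
Sum ≈ 58.662.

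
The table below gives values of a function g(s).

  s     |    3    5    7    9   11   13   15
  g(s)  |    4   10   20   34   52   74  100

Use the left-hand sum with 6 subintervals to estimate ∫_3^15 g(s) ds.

Δs = 2.
Sum = 2·[4 + 10 + 20 + 34 + 52 + 74] = 388.

388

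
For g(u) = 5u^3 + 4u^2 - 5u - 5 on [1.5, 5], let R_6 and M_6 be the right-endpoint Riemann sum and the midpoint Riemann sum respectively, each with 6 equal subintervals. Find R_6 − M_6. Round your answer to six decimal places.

R_6 ≈ 1071.99146412.
M_6 ≈ 857.47822627.
R_6 − M_6 ≈ 214.513238.

214.513238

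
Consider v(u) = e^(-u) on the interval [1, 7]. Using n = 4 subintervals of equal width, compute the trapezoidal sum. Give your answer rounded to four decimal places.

Δu = (7 − 1)/4 = 1.5.
v(1) ≈ 0.3679, v(2.5) ≈ 0.0821, v(4) ≈ 0.0183, v(5.5) ≈ 0.0041, v(7) ≈ 0.0009.
T_4 = (Δu/2)·[v(u_0) + 2v(u_1) + 2v(u_2) + 2v(u_3) + v(u_4)].
Sum ≈ 0.4333.

0.4333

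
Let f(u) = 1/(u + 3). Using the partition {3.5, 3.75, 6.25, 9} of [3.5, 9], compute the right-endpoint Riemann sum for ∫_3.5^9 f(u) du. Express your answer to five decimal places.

Subinterval widths: 0.25, 2.5, 2.75.
Right endpoints: 3.75, 6.25, 9.
f(3.75) = 4/27, f(6.25) = 4/37, f(9) = 1/12.
Sum = Σ Δu_i · f(u_i).
Sum ≈ 0.53647.

0.53647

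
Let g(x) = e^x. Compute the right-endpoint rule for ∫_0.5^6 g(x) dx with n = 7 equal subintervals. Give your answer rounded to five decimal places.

580.08246

Δx = (6 − 0.5)/7 = 11/14.
Right endpoints: 9/7, 29/14, 20/7, 51/14, 31/7, 73/14, 6.
g(9/7) ≈ 3.61725, g(29/14) ≈ 7.93615, g(20/7) ≈ 17.41171, g(51/14) ≈ 38.20083, g(31/7) ≈ 83.81160, g(73/14) ≈ 183.88043, g(6) ≈ 403.42879.
Sum = Δx · [g(9/7) + g(29/14) + g(20/7) + ...].
Sum ≈ 580.08246.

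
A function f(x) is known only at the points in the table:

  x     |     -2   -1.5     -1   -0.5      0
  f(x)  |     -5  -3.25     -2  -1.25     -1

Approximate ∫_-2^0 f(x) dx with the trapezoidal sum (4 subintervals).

-4.75

Δx = 0.5.
T_4 = (0.5/2)·[(-5) + 2·(-3.25) + 2·(-2) + 2·(-1.25) + (-1)] = -4.75.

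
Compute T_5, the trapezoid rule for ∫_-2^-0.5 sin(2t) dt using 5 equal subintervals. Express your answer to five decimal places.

-0.57896

Δt = (-0.5 − (-2))/5 = 0.3.
f(-2) ≈ 0.75680, f(-1.7) ≈ 0.25554, f(-1.4) ≈ -0.33499, f(-1.1) ≈ -0.80850, f(-0.8) ≈ -0.99957, f(-0.5) ≈ -0.84147.
T_5 = (Δt/2)·[f(t_0) + 2f(t_1) + ... + 2f(t_{4}) + f(t_5)].
Sum ≈ -0.57896.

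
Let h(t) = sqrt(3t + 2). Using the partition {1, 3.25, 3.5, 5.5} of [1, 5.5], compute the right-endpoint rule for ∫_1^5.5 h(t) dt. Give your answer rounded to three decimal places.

17.199

Subinterval widths: 2.25, 0.25, 2.
Right endpoints: 3.25, 3.5, 5.5.
h(3.25) ≈ 3.428, h(3.5) ≈ 3.536, h(5.5) ≈ 4.301.
Sum = Σ Δt_i · h(t_i).
Sum ≈ 17.199.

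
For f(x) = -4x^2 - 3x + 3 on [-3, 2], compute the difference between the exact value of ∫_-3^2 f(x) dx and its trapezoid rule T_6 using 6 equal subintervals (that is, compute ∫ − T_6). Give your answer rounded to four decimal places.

Exact integral: ∫_-3^2 f(x) dx ≈ -24.166667.
T_6 ≈ -26.481481.
Error ≈ -24.166667 − (-26.481481) ≈ 2.3148.

2.3148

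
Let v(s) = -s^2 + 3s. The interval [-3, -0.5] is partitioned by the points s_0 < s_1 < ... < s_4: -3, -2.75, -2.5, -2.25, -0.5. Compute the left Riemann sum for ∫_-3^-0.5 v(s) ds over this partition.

-32.5625

Subinterval widths: 0.25, 0.25, 0.25, 1.75.
Left endpoints: -3, -2.75, -2.5, -2.25.
v(-3) = -18, v(-2.75) = -15.8125, v(-2.5) = -13.75, v(-2.25) = -11.8125.
Sum = Σ Δs_i · v(s_i).
Sum = -32.5625.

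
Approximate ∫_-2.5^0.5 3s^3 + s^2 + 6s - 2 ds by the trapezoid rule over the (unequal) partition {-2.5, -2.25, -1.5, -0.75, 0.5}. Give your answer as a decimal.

Subinterval widths: 0.25, 0.75, 0.75, 1.25.
f(-2.5) = -57.625, f(-2.25) = -44.609375, f(-1.5) = -18.875, f(-0.75) = -7.203125, f(0.5) = 1.625.
On each subinterval the trapezoid contributes (Δs_i/2)·[f(s_{i-1}) + f(s_i)].
Sum = -49.8515625.

-49.8515625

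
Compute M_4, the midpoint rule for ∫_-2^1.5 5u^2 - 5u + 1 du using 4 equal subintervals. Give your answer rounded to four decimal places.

Δu = (1.5 − (-2))/4 = 0.875.
Midpoints: -1.5625, -0.6875, 0.1875, 1.0625.
f(-1.5625) = 21.01953125, f(-0.6875) = 6.80078125, f(0.1875) = 0.23828125, f(1.0625) = 1.33203125.
Sum = Δu · [f(-1.5625) + f(-0.6875) + f(0.1875) + f(1.0625)].
Sum ≈ 25.7168.

25.7168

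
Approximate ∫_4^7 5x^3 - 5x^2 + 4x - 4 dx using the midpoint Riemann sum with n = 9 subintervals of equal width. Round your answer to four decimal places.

2268.0972

Δx = (7 − 4)/9 = 1/3.
Midpoints: 25/6, 4.5, 29/6, 31/6, 5.5, 35/6, 37/6, 6.5, 41/6.
f(25/6) = 62111/216, f(4.5) = 368.375, f(29/6) = 100027/216, f(31/6) = 123725/216, f(5.5) = 698.625, f(35/6) = 181801/216, f(37/6) = 216659/216, f(6.5) = 1183.875, f(41/6) = 299215/216.
Sum = Δx · [f(25/6) + f(4.5) + f(29/6) + ...].
Sum ≈ 2268.0972.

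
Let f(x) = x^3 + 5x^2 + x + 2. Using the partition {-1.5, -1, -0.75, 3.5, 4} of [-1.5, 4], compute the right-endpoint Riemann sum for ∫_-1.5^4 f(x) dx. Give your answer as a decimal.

Subinterval widths: 0.5, 0.25, 4.25, 0.5.
Right endpoints: -1, -0.75, 3.5, 4.
f(-1) = 5, f(-0.75) = 3.640625, f(3.5) = 109.625, f(4) = 150.
Sum = Σ Δx_i · f(x_i).
Sum = 544.31640625.

544.31640625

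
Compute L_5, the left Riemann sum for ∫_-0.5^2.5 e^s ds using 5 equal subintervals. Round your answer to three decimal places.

8.448

Δs = (2.5 − (-0.5))/5 = 0.6.
Left endpoints: -0.5, 0.1, 0.7, 1.3, 1.9.
f(-0.5) ≈ 0.607, f(0.1) ≈ 1.105, f(0.7) ≈ 2.014, f(1.3) ≈ 3.669, f(1.9) ≈ 6.686.
Sum = Δs · [f(-0.5) + f(0.1) + f(0.7) + f(1.3) + f(1.9)].
Sum ≈ 8.448.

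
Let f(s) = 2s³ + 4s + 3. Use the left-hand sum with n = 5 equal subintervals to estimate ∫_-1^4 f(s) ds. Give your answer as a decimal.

Δs = (4 − (-1))/5 = 1.
Left endpoints: -1, 0, 1, 2, 3.
f(-1) = -3, f(0) = 3, f(1) = 9, f(2) = 27, f(3) = 69.
Sum = Δs · [f(-1) + f(0) + f(1) + f(2) + f(3)].
Sum = 105.

105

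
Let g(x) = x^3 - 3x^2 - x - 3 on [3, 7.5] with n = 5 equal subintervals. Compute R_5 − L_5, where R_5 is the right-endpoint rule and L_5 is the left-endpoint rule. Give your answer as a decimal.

223.7625

R_5 = 458.3925.
L_5 = 234.63.
R_5 − L_5 = 223.7625.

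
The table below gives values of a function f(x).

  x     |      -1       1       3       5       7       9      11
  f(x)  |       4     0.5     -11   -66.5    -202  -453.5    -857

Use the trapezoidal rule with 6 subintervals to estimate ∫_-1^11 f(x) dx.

Δx = 2.
T_6 = (2/2)·[4 + 2·0.5 + 2·(-11) + 2·(-66.5) + 2·(-202) + 2·(-453.5) + (-857)] = -2318.

-2318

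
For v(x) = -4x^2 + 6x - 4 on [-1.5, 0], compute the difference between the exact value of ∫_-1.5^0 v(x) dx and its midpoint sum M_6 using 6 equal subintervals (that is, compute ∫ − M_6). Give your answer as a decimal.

Exact integral: ∫_-1.5^0 v(x) dx = -17.25.
M_6 = -17.21875.
Error = -17.25 − (-17.21875) = -0.03125.

-0.03125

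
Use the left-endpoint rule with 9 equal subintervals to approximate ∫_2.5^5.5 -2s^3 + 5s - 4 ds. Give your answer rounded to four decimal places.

-343.5833

Δs = (5.5 − 2.5)/9 = 1/3.
Left endpoints: 2.5, 17/6, 19/6, 3.5, 23/6, 25/6, 4.5, 29/6, 31/6.
f(2.5) = -22.75, f(17/6) = -3815/108, f(19/6) = -5581/108, f(3.5) = -72.25, f(23/6) = -10529/108, f(25/6) = -13807/108, f(4.5) = -163.75, f(29/6) = -22211/108, f(31/6) = -27433/108.
Sum = Δs · [f(2.5) + f(17/6) + f(19/6) + ...].
Sum ≈ -343.5833.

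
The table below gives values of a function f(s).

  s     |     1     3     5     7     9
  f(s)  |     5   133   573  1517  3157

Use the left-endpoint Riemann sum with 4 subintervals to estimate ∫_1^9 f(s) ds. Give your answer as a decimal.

Δs = 2.
Sum = 2·[5 + 133 + 573 + 1517] = 4456.

4456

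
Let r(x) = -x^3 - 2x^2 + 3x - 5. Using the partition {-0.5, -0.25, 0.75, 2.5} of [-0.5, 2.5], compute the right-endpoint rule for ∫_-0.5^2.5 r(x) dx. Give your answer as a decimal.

Subinterval widths: 0.25, 1, 1.75.
Right endpoints: -0.25, 0.75, 2.5.
r(-0.25) = -5.859375, r(0.75) = -4.296875, r(2.5) = -25.625.
Sum = Σ Δx_i · r(x_i).
Sum = -50.60546875.

-50.60546875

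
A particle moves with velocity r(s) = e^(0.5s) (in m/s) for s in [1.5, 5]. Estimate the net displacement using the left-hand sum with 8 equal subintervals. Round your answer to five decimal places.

Δs = (5 − 1.5)/8 = 0.4375.
Left endpoints: 1.5, 1.9375, 2.375, 2.8125, 3.25, 3.6875, 4.125, 4.5625.
r(1.5) ≈ 2.11700, r(1.9375) ≈ 2.63465, r(2.375) ≈ 3.27887, r(2.8125) ≈ 4.08062, r(3.25) ≈ 5.07842, r(3.6875) ≈ 6.32019, r(4.125) ≈ 7.86561, r(4.5625) ≈ 9.78891.
Sum = Δs · [r(1.5) + r(1.9375) + r(2.375) + ...].
Sum ≈ 18.00937.

18.00937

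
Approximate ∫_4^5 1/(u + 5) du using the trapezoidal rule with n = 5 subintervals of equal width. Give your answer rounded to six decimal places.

0.105368

Δu = (5 − 4)/5 = 0.2.
f(4) = 1/9, f(4.2) = 5/46, f(4.4) = 5/47, f(4.6) = 5/48, f(4.8) = 5/49, f(5) = 0.1.
T_5 = (Δu/2)·[f(u_0) + 2f(u_1) + ... + 2f(u_{4}) + f(u_5)].
Sum ≈ 0.105368.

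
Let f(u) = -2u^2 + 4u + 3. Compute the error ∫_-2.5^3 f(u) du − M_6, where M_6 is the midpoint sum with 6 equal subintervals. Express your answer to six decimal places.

Exact integral: ∫_-2.5^3 f(u) du ≈ -6.41666667.
M_6 ≈ -5.64641204.
Error ≈ -6.41666667 − (-5.64641204) ≈ -0.770255.

-0.770255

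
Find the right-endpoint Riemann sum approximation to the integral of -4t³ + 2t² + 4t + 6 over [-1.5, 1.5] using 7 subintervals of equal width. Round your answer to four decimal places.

Δt = (1.5 − (-1.5))/7 = 3/7.
Right endpoints: -15/14, -9/14, -3/14, 3/14, 9/14, 15/14, 1.5.
f(-15/14) = 3063/343, f(-9/14) = 1824/343, f(-3/14) = 1809/343, f(3/14) = 2370/343, f(9/14) = 2859/343, f(15/14) = 2628/343, f(1.5) = 3.
Sum = Δt · [f(-15/14) + f(-9/14) + f(-3/14) + ...].
Sum ≈ 19.4694.

19.4694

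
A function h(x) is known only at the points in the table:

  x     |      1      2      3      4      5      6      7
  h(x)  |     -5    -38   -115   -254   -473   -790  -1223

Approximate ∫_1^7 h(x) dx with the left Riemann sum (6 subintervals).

Δx = 1.
Sum = 1·[(-5) + (-38) + (-115) + (-254) + (-473) + (-790)] = -1675.

-1675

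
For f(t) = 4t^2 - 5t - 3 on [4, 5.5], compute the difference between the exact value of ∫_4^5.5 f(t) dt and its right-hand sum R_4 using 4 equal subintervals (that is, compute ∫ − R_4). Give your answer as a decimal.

Exact integral: ∫_4^5.5 f(t) dt = 96.375.
R_4 = 105.796875.
Error = 96.375 − 105.796875 = -9.421875.

-9.421875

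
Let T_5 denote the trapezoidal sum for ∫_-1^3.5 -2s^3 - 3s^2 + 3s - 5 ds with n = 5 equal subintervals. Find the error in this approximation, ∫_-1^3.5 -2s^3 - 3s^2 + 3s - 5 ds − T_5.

6.37875

Exact integral: ∫_-1^3.5 f(s) ds = -124.03125.
T_5 = -130.41.
Error = -124.03125 − (-130.41) = 6.37875.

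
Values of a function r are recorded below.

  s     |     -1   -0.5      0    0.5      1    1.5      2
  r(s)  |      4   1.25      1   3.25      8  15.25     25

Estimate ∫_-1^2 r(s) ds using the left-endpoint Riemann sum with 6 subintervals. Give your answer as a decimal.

Δs = 0.5.
Sum = 0.5·[4 + 1.25 + 1 + 3.25 + 8 + 15.25] = 16.375.

16.375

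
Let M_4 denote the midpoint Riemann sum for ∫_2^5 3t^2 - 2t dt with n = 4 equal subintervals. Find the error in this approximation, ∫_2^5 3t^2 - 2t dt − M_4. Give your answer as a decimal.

Exact integral: ∫_2^5 f(t) dt = 96.
M_4 = 95.578125.
Error = 96 − 95.578125 = 0.421875.

0.421875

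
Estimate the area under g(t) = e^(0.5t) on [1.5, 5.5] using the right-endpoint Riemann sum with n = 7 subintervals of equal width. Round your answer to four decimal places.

Δt = (5.5 − 1.5)/7 = 4/7.
Right endpoints: 29/14, 37/14, 45/14, 53/14, 61/14, 69/14, 5.5.
g(29/14) ≈ 2.8171, g(37/14) ≈ 3.7488, g(45/14) ≈ 4.9885, g(53/14) ≈ 6.6383, g(61/14) ≈ 8.8337, g(69/14) ≈ 11.7551, g(5.5) ≈ 15.6426.
Sum = Δt · [g(29/14) + g(37/14) + g(45/14) + ...].
Sum ≈ 31.0995.

31.0995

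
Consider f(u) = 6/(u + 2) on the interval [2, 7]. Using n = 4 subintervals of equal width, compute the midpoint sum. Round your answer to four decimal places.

Δu = (7 − 2)/4 = 1.25.
Midpoints: 2.625, 3.875, 5.125, 6.375.
f(2.625) = 48/37, f(3.875) = 48/47, f(5.125) = 16/19, f(6.375) = 48/67.
Sum = Δu · [f(2.625) + f(3.875) + f(5.125) + f(6.375)].
Sum ≈ 4.8464.

4.8464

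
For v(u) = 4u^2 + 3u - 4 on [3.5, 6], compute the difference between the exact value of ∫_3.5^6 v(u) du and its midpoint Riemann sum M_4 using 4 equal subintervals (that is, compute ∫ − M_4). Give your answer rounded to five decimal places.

0.32552

Exact integral: ∫_3.5^6 v(u) du ≈ 256.4583333.
M_4 = 256.1328125.
Error ≈ 256.4583333 − 256.1328125 ≈ 0.32552.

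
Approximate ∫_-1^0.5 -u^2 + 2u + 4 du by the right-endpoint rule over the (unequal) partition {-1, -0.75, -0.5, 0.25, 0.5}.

Subinterval widths: 0.25, 0.25, 0.75, 0.25.
Right endpoints: -0.75, -0.5, 0.25, 0.5.
f(-0.75) = 1.9375, f(-0.5) = 2.75, f(0.25) = 4.4375, f(0.5) = 4.75.
Sum = Σ Δu_i · f(u_i).
Sum = 5.6875.

5.6875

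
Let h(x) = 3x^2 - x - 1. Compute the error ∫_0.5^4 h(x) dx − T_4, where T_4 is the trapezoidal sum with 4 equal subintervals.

Exact integral: ∫_0.5^4 h(x) dx = 52.5.
T_4 = 53.83984375.
Error = 52.5 − 53.83984375 = -1.33984375.

-1.33984375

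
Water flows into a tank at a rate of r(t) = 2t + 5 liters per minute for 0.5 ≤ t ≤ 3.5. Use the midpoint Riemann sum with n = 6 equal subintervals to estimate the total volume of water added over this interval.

Δt = (3.5 − 0.5)/6 = 0.5.
Midpoints: 0.75, 1.25, 1.75, 2.25, 2.75, 3.25.
r(0.75) = 6.5, r(1.25) = 7.5, r(1.75) = 8.5, r(2.25) = 9.5, r(2.75) = 10.5, r(3.25) = 11.5.
Sum = Δt · [r(0.75) + r(1.25) + r(1.75) + ...].
Sum = 27.

27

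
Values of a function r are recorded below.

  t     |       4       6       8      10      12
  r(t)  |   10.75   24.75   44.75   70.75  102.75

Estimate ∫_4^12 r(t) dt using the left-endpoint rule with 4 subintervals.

302

Δt = 2.
Sum = 2·[10.75 + 24.75 + 44.75 + 70.75] = 302.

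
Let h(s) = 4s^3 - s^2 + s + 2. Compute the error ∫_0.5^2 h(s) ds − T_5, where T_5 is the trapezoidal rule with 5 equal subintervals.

-0.315

Exact integral: ∫_0.5^2 h(s) ds = 18.1875.
T_5 = 18.5025.
Error = 18.1875 − 18.5025 = -0.315.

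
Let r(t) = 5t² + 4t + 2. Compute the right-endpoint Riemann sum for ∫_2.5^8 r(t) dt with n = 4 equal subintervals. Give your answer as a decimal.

Δt = (8 − 2.5)/4 = 1.375.
Right endpoints: 3.875, 5.25, 6.625, 8.
r(3.875) = 92.578125, r(5.25) = 160.8125, r(6.625) = 247.953125, r(8) = 354.
Sum = Δt · [r(3.875) + r(5.25) + r(6.625) + r(8)].
Sum = 1176.09765625.

1176.09765625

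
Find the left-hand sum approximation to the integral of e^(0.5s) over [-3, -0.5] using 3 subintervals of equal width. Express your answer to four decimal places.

0.8958

Δs = (-0.5 − (-3))/3 = 5/6.
Left endpoints: -3, -13/6, -4/3.
f(-3) ≈ 0.2231, f(-13/6) ≈ 0.3385, f(-4/3) ≈ 0.5134.
Sum = Δs · [f(-3) + f(-13/6) + f(-4/3)].
Sum ≈ 0.8958.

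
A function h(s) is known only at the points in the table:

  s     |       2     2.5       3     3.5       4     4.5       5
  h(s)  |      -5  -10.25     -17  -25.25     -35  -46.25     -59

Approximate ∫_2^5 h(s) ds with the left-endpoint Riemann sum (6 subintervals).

-69.375

Δs = 0.5.
Sum = 0.5·[(-5) + (-10.25) + (-17) + (-25.25) + (-35) + (-46.25)] = -69.375.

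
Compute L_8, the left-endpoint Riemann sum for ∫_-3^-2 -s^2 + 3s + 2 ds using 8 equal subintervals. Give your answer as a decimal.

-12.3359375

Δs = (-2 − (-3))/8 = 0.125.
Left endpoints: -3, -2.875, -2.75, -2.625, -2.5, -2.375, -2.25, -2.125.
f(-3) = -16, f(-2.875) = -14.890625, f(-2.75) = -13.8125, f(-2.625) = -12.765625, f(-2.5) = -11.75, f(-2.375) = -10.765625, f(-2.25) = -9.8125, f(-2.125) = -8.890625.
Sum = Δs · [f(-3) + f(-2.875) + f(-2.75) + ...].
Sum = -12.3359375.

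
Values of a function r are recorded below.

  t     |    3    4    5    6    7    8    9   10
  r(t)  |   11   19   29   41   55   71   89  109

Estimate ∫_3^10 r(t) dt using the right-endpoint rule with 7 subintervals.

Δt = 1.
Sum = 1·[19 + 29 + 41 + 55 + 71 + 89 + 109] = 413.

413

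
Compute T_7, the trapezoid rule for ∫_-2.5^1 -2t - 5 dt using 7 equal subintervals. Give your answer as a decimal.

Δt = (1 − (-2.5))/7 = 0.5.
f(-2.5) = 0, f(-2) = -1, f(-1.5) = -2, f(-1) = -3, f(-0.5) = -4, f(0) = -5, f(0.5) = -6, f(1) = -7.
T_7 = (Δt/2)·[f(t_0) + 2f(t_1) + ... + 2f(t_{6}) + f(t_7)].
Sum = -12.25.

-12.25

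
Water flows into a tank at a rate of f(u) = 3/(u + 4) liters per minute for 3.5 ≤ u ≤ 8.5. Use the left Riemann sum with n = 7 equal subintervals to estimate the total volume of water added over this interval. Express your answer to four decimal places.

Δu = (8.5 − 3.5)/7 = 5/7.
Left endpoints: 3.5, 59/14, 69/14, 79/14, 89/14, 99/14, 109/14.
f(3.5) = 0.4, f(59/14) = 42/115, f(69/14) = 0.336, f(79/14) = 14/45, f(89/14) = 42/145, f(99/14) = 42/155, f(109/14) = 14/55.
Sum = Δu · [f(3.5) + f(59/14) + f(69/14) + ...].
Sum ≈ 1.5911.

1.5911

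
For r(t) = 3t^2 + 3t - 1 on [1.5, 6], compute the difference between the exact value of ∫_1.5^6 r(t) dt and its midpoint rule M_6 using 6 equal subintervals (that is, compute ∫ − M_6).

Exact integral: ∫_1.5^6 r(t) dt = 258.75.
M_6 = 258.1171875.
Error = 258.75 − 258.1171875 = 0.6328125.

0.6328125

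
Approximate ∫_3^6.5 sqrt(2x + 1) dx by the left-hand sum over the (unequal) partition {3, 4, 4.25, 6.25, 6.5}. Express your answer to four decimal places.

Subinterval widths: 1, 0.25, 2, 0.25.
Left endpoints: 3, 4, 4.25, 6.25.
f(3) ≈ 2.6458, f(4) ≈ 3.0000, f(4.25) ≈ 3.0822, f(6.25) ≈ 3.6742.
Sum = Σ Δx_i · f(x_i).
Sum ≈ 10.4787.

10.4787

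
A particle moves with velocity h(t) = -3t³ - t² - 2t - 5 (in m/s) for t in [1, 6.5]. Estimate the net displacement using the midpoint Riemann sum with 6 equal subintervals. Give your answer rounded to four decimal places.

Δt = (6.5 − 1)/6 = 11/12.
Midpoints: 35/24, 2.375, 79/24, 101/24, 5.125, 145/24.
h(35/24) = -89155/4608, h(2.375) = -28457/512, h(79/24) = -198781/1536, h(101/24) = -1173733/4608, h(5.125) = -228019/512, h(145/24) = -1098515/1536.
Sum = Δt · [h(35/24) + h(2.375) + h(79/24) + ...].
Sum ≈ -1484.6220.

-1484.6220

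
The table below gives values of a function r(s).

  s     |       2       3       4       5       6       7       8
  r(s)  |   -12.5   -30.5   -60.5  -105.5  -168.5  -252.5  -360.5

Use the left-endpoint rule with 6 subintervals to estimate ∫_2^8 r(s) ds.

-630

Δs = 1.
Sum = 1·[(-12.5) + (-30.5) + (-60.5) + (-105.5) + (-168.5) + (-252.5)] = -630.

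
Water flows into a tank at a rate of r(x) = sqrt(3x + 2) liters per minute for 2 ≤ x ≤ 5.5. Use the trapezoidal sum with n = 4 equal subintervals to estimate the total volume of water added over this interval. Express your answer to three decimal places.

Δx = (5.5 − 2)/4 = 0.875.
r(2) ≈ 2.828, r(2.875) ≈ 3.260, r(3.75) ≈ 3.640, r(4.625) ≈ 3.984, r(5.5) ≈ 4.301.
T_4 = (Δx/2)·[r(x_0) + 2r(x_1) + 2r(x_2) + 2r(x_3) + r(x_4)].
Sum ≈ 12.643.

12.643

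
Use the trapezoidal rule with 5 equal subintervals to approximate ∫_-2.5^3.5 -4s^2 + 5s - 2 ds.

Δs = (3.5 − (-2.5))/5 = 1.2.
f(-2.5) = -39.5, f(-1.3) = -15.26, f(-0.1) = -2.54, f(1.1) = -1.34, f(2.3) = -11.66, f(3.5) = -33.5.
T_5 = (Δs/2)·[f(s_0) + 2f(s_1) + ... + 2f(s_{4}) + f(s_5)].
Sum = -80.76.

-80.76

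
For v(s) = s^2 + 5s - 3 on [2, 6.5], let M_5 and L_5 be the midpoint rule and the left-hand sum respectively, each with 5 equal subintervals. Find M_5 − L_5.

26.42625

M_5 = 170.69625.
L_5 = 144.27.
M_5 − L_5 = 26.42625.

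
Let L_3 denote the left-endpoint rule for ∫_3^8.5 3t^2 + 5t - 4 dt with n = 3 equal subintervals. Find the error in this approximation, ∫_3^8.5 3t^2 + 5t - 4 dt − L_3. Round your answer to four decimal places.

189.9028

Exact integral: ∫_3^8.5 f(t) dt = 723.25.
L_3 ≈ 533.347222.
Error ≈ 723.25 − 533.347222 ≈ 189.9028.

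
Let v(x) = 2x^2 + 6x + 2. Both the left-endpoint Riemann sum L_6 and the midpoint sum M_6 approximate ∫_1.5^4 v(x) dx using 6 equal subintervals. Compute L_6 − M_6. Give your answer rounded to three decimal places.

-8.637

L_6 ≈ 77.95718.
M_6 ≈ 86.59433.
L_6 − M_6 ≈ -8.637.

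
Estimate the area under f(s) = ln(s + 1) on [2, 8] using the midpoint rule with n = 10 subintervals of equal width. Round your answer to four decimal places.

10.4825

Δs = (8 − 2)/10 = 0.6.
Midpoints: 2.3, 2.9, 3.5, 4.1, 4.7, 5.3, 5.9, 6.5, 7.1, 7.7.
f(2.3) ≈ 1.1939, f(2.9) ≈ 1.3610, f(3.5) ≈ 1.5041, f(4.1) ≈ 1.6292, f(4.7) ≈ 1.7405, f(5.3) ≈ 1.8405, f(5.9) ≈ 1.9315, f(6.5) ≈ 2.0149, f(7.1) ≈ 2.0919, f(7.7) ≈ 2.1633.
Sum = Δs · [f(2.3) + f(2.9) + f(3.5) + ...].
Sum ≈ 10.4825.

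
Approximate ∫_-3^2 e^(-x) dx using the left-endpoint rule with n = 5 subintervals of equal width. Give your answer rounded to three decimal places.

Δx = (2 − (-3))/5 = 1.
Left endpoints: -3, -2, -1, 0, 1.
f(-3) ≈ 20.086, f(-2) ≈ 7.389, f(-1) ≈ 2.718, f(0) ≈ 1.000, f(1) ≈ 0.368.
Sum = Δx · [f(-3) + f(-2) + f(-1) + f(0) + f(1)].
Sum ≈ 31.561.

31.561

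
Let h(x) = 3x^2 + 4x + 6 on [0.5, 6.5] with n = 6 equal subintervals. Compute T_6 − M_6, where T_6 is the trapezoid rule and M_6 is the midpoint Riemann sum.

T_6 = 397.5.
M_6 = 393.
T_6 − M_6 = 4.5.

4.5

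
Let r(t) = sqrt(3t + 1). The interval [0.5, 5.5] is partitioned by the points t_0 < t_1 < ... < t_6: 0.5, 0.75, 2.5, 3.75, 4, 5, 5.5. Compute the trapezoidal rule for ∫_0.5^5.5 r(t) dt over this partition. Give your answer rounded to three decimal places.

15.298

Subinterval widths: 0.25, 1.75, 1.25, 0.25, 1, 0.5.
r(0.5) ≈ 1.581, r(0.75) ≈ 1.803, r(2.5) ≈ 2.915, r(3.75) ≈ 3.500, r(4) ≈ 3.606, r(5) ≈ 4.000, r(5.5) ≈ 4.183.
On each subinterval the trapezoid contributes (Δt_i/2)·[r(t_{i-1}) + r(t_i)].
Sum ≈ 15.298.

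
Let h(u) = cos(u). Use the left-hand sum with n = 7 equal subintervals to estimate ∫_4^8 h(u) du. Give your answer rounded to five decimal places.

1.55320

Δu = (8 − 4)/7 = 4/7.
Left endpoints: 4, 32/7, 36/7, 40/7, 44/7, 48/7, 52/7.
h(4) ≈ -0.65364, h(32/7) ≈ -0.14049, h(36/7) ≈ 0.41730, h(40/7) ≈ 0.84249, h(44/7) ≈ 1.00000, h(48/7) ≈ 0.83976, h(52/7) ≈ 0.41269.
Sum = Δu · [h(4) + h(32/7) + h(36/7) + ...].
Sum ≈ 1.55320.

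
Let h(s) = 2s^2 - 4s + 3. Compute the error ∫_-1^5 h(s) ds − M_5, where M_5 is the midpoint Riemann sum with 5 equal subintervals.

Exact integral: ∫_-1^5 h(s) ds = 54.
M_5 = 52.56.
Error = 54 − 52.56 = 1.44.

1.44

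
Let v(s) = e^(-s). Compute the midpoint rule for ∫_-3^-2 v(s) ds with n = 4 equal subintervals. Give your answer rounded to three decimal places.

Δs = (-2 − (-3))/4 = 0.25.
Midpoints: -2.875, -2.625, -2.375, -2.125.
v(-2.875) ≈ 17.725, v(-2.625) ≈ 13.805, v(-2.375) ≈ 10.751, v(-2.125) ≈ 8.373.
Sum = Δs · [v(-2.875) + v(-2.625) + v(-2.375) + v(-2.125)].
Sum ≈ 12.663.

12.663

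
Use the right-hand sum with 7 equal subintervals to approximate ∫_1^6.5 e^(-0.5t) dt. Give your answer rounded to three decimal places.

0.927

Δt = (6.5 − 1)/7 = 11/14.
Right endpoints: 25/14, 18/7, 47/14, 29/7, 69/14, 40/7, 6.5.
f(25/14) ≈ 0.409, f(18/7) ≈ 0.276, f(47/14) ≈ 0.187, f(29/7) ≈ 0.126, f(69/14) ≈ 0.085, f(40/7) ≈ 0.057, f(6.5) ≈ 0.039.
Sum = Δt · [f(25/14) + f(18/7) + f(47/14) + ...].
Sum ≈ 0.927.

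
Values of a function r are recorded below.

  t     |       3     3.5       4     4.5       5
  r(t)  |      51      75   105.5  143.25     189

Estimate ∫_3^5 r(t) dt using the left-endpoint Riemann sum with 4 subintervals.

187.375

Δt = 0.5.
Sum = 0.5·[51 + 75 + 105.5 + 143.25] = 187.375.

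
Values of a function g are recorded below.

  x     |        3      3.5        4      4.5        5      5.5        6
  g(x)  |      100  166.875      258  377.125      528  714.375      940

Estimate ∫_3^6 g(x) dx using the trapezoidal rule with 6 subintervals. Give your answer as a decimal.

Δx = 0.5.
T_6 = (0.5/2)·[100 + 2·166.875 + 2·258 + 2·377.125 + 2·528 + 2·714.375 + 940] = 1282.1875.

1282.1875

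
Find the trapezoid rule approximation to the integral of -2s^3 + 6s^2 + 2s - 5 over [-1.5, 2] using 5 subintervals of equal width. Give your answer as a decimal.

Δs = (2 − (-1.5))/5 = 0.7.
f(-1.5) = 12.25, f(-0.8) = -1.736, f(-0.1) = -5.138, f(0.6) = -2.072, f(1.3) = 3.346, f(2) = 7.
T_5 = (Δs/2)·[f(s_0) + 2f(s_1) + ... + 2f(s_{4}) + f(s_5)].
Sum = 2.8175.

2.8175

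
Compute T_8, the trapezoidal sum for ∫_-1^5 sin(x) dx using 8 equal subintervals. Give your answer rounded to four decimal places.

0.2445

Δx = (5 − (-1))/8 = 0.75.
f(-1) ≈ -0.8415, f(-0.25) ≈ -0.2474, f(0.5) ≈ 0.4794, f(1.25) ≈ 0.9490, f(2) ≈ 0.9093, f(2.75) ≈ 0.3817, f(3.5) ≈ -0.3508, f(4.25) ≈ -0.8950, f(5) ≈ -0.9589.
T_8 = (Δx/2)·[f(x_0) + 2f(x_1) + ... + 2f(x_{7}) + f(x_8)].
Sum ≈ 0.2445.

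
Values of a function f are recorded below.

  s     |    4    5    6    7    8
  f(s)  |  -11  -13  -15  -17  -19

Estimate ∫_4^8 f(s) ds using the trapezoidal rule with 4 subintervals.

-60

Δs = 1.
T_4 = (1/2)·[(-11) + 2·(-13) + 2·(-15) + 2·(-17) + (-19)] = -60.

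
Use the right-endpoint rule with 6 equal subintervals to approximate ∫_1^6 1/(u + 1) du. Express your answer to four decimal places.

Δu = (6 − 1)/6 = 5/6.
Right endpoints: 11/6, 8/3, 3.5, 13/3, 31/6, 6.
f(11/6) = 6/17, f(8/3) = 3/11, f(3.5) = 2/9, f(13/3) = 0.1875, f(31/6) = 6/37, f(6) = 1/7.
Sum = Δu · [f(11/6) + f(8/3) + f(3.5) + ...].
Sum ≈ 1.1170.

1.1170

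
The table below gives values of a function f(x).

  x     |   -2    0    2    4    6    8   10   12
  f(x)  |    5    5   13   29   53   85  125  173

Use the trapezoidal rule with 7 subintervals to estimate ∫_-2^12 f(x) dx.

798

Δx = 2.
T_7 = (2/2)·[5 + 2·5 + 2·13 + 2·29 + 2·53 + 2·85 + 2·125 + 173] = 798.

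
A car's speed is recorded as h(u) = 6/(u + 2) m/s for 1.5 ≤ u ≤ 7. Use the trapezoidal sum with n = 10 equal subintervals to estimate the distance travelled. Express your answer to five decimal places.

Δu = (7 − 1.5)/10 = 0.55.
h(1.5) = 12/7, h(2.05) = 40/27, h(2.6) = 30/23, h(3.15) = 120/103, h(3.7) = 20/19, h(4.25) = 0.96, h(4.8) = 15/17, h(5.35) = 40/49, h(5.9) = 60/79, h(6.45) = 120/169, h(7) = 2/3.
T_10 = (Δu/2)·[h(u_0) + 2h(u_1) + ... + 2h(u_{9}) + h(u_10)].
Sum ≈ 5.67722.

5.67722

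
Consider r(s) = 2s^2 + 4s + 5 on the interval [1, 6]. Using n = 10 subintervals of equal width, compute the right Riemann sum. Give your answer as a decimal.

Δs = (6 − 1)/10 = 0.5.
Right endpoints: 1.5, 2, 2.5, 3, 3.5, 4, 4.5, 5, 5.5, 6.
r(1.5) = 15.5, r(2) = 21, r(2.5) = 27.5, r(3) = 35, r(3.5) = 43.5, r(4) = 53, r(4.5) = 63.5, r(5) = 75, r(5.5) = 87.5, r(6) = 101.
Sum = Δs · [r(1.5) + r(2) + r(2.5) + ...].
Sum = 261.25.

261.25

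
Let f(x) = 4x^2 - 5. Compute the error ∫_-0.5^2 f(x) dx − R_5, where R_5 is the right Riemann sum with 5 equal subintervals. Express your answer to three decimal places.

-4.167

Exact integral: ∫_-0.5^2 f(x) dx ≈ -1.66667.
R_5 = 2.5.
Error ≈ -1.66667 − 2.5 ≈ -4.167.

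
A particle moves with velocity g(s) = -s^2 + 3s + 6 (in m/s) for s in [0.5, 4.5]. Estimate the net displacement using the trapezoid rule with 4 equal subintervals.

Δs = (4.5 − 0.5)/4 = 1.
g(0.5) = 7.25, g(1.5) = 8.25, g(2.5) = 7.25, g(3.5) = 4.25, g(4.5) = -0.75.
T_4 = (Δs/2)·[g(s_0) + 2g(s_1) + 2g(s_2) + 2g(s_3) + g(s_4)].
Sum = 23.

23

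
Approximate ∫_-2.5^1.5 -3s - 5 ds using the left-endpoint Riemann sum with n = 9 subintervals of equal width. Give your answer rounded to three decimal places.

-11.333

Δs = (1.5 − (-2.5))/9 = 4/9.
Left endpoints: -2.5, -37/18, -29/18, -7/6, -13/18, -5/18, 1/6, 11/18, 19/18.
f(-2.5) = 2.5, f(-37/18) = 7/6, f(-29/18) = -1/6, f(-7/6) = -1.5, f(-13/18) = -17/6, f(-5/18) = -25/6, f(1/6) = -5.5, f(11/18) = -41/6, f(19/18) = -49/6.
Sum = Δs · [f(-2.5) + f(-37/18) + f(-29/18) + ...].
Sum ≈ -11.333.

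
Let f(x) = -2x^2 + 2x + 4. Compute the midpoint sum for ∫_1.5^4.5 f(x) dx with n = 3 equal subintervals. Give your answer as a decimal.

Δx = (4.5 − 1.5)/3 = 1.
Midpoints: 2, 3, 4.
f(2) = 0, f(3) = -8, f(4) = -20.
Sum = Δx · [f(2) + f(3) + f(4)].
Sum = -28.

-28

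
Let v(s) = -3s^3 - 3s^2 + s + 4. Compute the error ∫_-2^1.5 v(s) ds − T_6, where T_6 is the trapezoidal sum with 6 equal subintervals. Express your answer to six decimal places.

0.148872

Exact integral: ∫_-2^1.5 v(s) ds = 9.953125.
T_6 ≈ 9.80425347.
Error ≈ 9.953125 − 9.80425347 ≈ 0.148872.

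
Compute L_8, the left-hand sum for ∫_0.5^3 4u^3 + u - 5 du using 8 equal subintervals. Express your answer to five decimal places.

Δu = (3 − 0.5)/8 = 0.3125.
Left endpoints: 0.5, 0.8125, 1.125, 1.4375, 1.75, 2.0625, 2.375, 2.6875.
f(0.5) = -4, f(0.8125) = -2091/1024, f(1.125) = 1.8203125, f(1.4375) = 8519/1024, f(1.75) = 18.1875, f(2.0625) = 32929/1024, f(2.375) = 50.9609375, f(2.6875) = 77139/1024.
Sum = Δu · [f(0.5) + f(0.8125) + f(1.125) + ...].
Sum ≈ 56.47949.

56.47949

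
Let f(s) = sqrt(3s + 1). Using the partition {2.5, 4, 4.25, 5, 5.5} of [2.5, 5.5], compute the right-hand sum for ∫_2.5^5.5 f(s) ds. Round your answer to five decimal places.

Subinterval widths: 1.5, 0.25, 0.75, 0.5.
Right endpoints: 4, 4.25, 5, 5.5.
f(4) ≈ 3.60555, f(4.25) ≈ 3.70810, f(5) ≈ 4.00000, f(5.5) ≈ 4.18330.
Sum = Σ Δs_i · f(s_i).
Sum ≈ 11.42700.

11.42700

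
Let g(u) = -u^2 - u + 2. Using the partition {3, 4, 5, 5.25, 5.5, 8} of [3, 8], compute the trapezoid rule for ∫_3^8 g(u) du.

-182.109375

Subinterval widths: 1, 1, 0.25, 0.25, 2.5.
g(3) = -10, g(4) = -18, g(5) = -28, g(5.25) = -30.8125, g(5.5) = -33.75, g(8) = -70.
On each subinterval the trapezoid contributes (Δu_i/2)·[g(u_{i-1}) + g(u_i)].
Sum = -182.109375.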